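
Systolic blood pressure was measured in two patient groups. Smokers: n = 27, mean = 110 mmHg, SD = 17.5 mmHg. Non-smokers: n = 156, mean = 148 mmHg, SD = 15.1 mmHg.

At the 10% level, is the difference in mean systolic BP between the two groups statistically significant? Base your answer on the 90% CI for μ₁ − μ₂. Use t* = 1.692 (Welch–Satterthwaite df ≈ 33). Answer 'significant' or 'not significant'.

significant

SE₁ = s₁/√n₁ = 17.5/√27 = 3.3679; SE₂ = 15.1/√156 = 1.2090.
Independent samples, unequal variances: SE_diff = √(SE₁² + SE₂²) = √(11.34275041 + 1.461681) = 3.5783.
t* = 1.692, so margin of error = 1.692 × 3.5783 = 6.0545.
Difference in means = 110 − 148 = -38.0000.
-38.0000 ± 6.0545 → (-44.0545, -31.9455).
The interval (-44.0545, -31.9455) does not contain 0, so the difference is significant.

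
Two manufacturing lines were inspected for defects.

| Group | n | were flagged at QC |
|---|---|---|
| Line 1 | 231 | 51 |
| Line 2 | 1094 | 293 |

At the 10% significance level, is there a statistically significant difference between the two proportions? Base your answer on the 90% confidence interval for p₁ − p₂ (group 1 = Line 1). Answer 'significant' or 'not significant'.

not significant

p̂₁ = 51/231 = 0.2208 and p̂₂ = 293/1094 = 0.2678.
SE₁ = √(p̂₁(1−p̂₁)/n₁) = √(0.2208·0.7792/231) = 0.02729; SE₂ = √(0.2678·0.7322/1094) = 0.01339.
Independent samples: SE of the difference = √(SE₁² + SE₂²) = √(0.0007447441 + 0.0001792921) = 0.03040.
z* for 90% confidence is 1.645, so the margin of error is 1.645 × 0.03040 = 0.05001.
Point estimate p̂₁ − p̂₂ = 0.2208 − 0.2678 = -0.0470.
-0.0470 ± 0.05001 → (-0.09701, 0.00301).
The interval (-0.09701, 0.00301) contains 0, so the difference is not significant.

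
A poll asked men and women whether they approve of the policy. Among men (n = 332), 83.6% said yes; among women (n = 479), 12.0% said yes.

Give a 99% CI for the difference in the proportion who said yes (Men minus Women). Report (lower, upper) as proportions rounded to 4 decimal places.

(0.6512, 0.7808)

SE₁ = √(p̂₁(1−p̂₁)/n₁) = √(0.8360·0.1640/332) = 0.02032; SE₂ = √(0.1200·0.8800/479) = 0.01485.
Independent samples: SE of the difference = √(SE₁² + SE₂²) = √(0.0004129024 + 0.0002205225) = 0.02517.
z* for 99% confidence is 2.576, so the margin of error is 2.576 × 0.02517 = 0.06484.
Point estimate p̂₁ − p̂₂ = 0.8360 − 0.1200 = 0.7160.
0.7160 ± 0.06484 → (0.6512, 0.7808).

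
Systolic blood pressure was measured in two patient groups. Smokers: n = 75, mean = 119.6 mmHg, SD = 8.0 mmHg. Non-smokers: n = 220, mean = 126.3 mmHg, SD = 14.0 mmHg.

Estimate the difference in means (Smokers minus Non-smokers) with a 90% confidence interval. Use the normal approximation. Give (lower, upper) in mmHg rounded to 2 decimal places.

Per-group SEs: s₁/√n₁ = 8.0/√75 = 0.9238, s₂/√n₂ = 14.0/√220 = 0.9439.
Unpooled SE of the difference: √(0.85340644 + 0.89094721) = 1.3207.
Margin of error = z* · SE = 1.645 × 1.3207 = 2.1726.
x̄₁ − x̄₂ = 119.6 − 126.3 = -6.7000.
CI: -6.7000 ± 2.1726 = (-8.87, -4.53).

(-8.87, -4.53)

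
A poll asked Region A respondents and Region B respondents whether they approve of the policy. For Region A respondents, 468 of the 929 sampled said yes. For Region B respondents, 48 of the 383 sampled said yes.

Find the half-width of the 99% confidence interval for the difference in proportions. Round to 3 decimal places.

0.061

Sample proportions: 468/929 = 0.5038, 48/383 = 0.1253.
Each SE is √(p̂(1−p̂)/n): √(0.5038·0.4962/929) = 0.01640 and √(0.1253·0.8747/383) = 0.01692.
SE(p̂₁ − p̂₂) = √(SE₁² + SE₂²) = √(0.00026896 + 0.0002862864) = 0.02356, since the two samples are independent.
At 99% confidence z* = 2.576; margin = 2.576 × 0.02356 = 0.06069.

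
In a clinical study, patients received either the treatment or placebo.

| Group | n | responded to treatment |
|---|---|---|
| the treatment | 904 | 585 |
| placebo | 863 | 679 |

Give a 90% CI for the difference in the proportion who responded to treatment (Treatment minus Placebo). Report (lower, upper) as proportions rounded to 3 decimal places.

(-0.174, -0.105)

Sample proportions: 585/904 = 0.6471, 679/863 = 0.7868.
Each SE is √(p̂(1−p̂)/n): √(0.6471·0.3529/904) = 0.01589 and √(0.7868·0.2132/863) = 0.01394.
SE(p̂₁ − p̂₂) = √(SE₁² + SE₂²) = √(0.0002524921 + 0.0001943236) = 0.02114, since the two samples are independent.
At 90% confidence z* = 1.645; margin = 1.645 × 0.02114 = 0.03478.
The difference is 0.6471 − 0.7868 = -0.1397, so the interval is -0.1397 ± 0.03478 = (-0.174, -0.105).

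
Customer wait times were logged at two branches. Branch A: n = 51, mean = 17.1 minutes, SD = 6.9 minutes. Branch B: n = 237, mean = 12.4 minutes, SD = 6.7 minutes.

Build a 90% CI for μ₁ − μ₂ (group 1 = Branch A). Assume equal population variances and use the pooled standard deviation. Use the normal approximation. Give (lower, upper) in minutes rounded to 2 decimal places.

(2.99, 6.41)

Pooled variance s_p² = [50·6.9² + 236·6.7²] / (51+237−2) = 45.3655, so s_p = 6.7354.
SE_diff = s_p·√(1/n₁ + 1/n₂) = 6.7354·√(1/51 + 1/237) = 1.0397.
z* = 1.645; margin = 1.645 × 1.0397 = 1.7103.
Difference = 17.1 − 12.4 = 4.7000.
4.7000 ± 1.7103 → (2.99, 6.41).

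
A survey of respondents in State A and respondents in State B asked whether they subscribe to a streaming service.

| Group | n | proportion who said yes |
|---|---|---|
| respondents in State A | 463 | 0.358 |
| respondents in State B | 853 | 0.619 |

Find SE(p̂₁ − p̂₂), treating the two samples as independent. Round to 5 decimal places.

0.02780

Each SE is √(p̂(1−p̂)/n): √(0.3580·0.6420/463) = 0.02228 and √(0.6190·0.3810/853) = 0.01663.
SE(p̂₁ − p̂₂) = √(SE₁² + SE₂²) = √(0.0004963984 + 0.0002765569) = 0.02780, since the two samples are independent.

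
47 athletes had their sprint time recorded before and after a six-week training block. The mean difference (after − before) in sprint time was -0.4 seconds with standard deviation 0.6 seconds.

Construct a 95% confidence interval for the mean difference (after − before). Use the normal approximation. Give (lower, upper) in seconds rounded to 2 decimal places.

(-0.57, -0.23)

Paired design: SE = s_d/√n = 0.6/√47 = 0.0875.
z* = 1.960; margin of error = 1.960 × 0.0875 = 0.1715.
-0.4 ± 0.1715 → (-0.57, -0.23).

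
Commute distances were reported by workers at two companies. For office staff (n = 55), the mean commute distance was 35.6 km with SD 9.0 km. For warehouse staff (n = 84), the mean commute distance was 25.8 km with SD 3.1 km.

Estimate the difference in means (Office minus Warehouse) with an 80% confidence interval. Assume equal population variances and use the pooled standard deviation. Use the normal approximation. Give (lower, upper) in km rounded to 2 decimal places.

(8.43, 11.17)

s_p = √[((n₁−1)s₁² + (n₂−1)s₂²)/(n₁+n₂−2)] = √[(54·9.0² + 83·3.1²)/137] = 6.1440.
SE = 6.1440·√(1/55 + 1/84) = 1.0657.
With z* = 1.282, margin = 1.282 × 1.0657 = 1.3662.
x̄₁ − x̄₂ = 35.6 − 25.8 = 9.8000; interval 9.8000 ± 1.3662 = (8.43, 11.17).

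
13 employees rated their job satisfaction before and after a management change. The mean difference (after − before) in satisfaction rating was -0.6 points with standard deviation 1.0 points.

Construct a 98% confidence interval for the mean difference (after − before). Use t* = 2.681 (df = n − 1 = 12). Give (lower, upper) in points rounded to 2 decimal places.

This is a matched-pairs design, so SE = s_d/√n = 1.0/√13 = 0.2774.
Margin = 2.681 × 0.2774 = 0.7437; the interval is -0.6 ± 0.7437 = (-1.34, 0.14).

(-1.34, 0.14)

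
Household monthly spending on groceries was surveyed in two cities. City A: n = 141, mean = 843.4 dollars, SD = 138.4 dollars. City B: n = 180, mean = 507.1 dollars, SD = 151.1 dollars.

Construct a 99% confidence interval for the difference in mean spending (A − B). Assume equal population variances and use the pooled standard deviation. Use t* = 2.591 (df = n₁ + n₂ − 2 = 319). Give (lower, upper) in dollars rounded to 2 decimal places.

(293.86, 378.74)

Pooled variance s_p² = [140·138.4² + 179·151.1²] / (141+180−2) = 21217.6332, so s_p = 145.6627.
SE_diff = s_p·√(1/n₁ + 1/n₂) = 145.6627·√(1/141 + 1/180) = 16.3816.
t* = 2.591; margin = 2.591 × 16.3816 = 42.4447.
Difference = 843.4 − 507.1 = 336.3000.
336.3000 ± 42.4447 → (293.86, 378.74).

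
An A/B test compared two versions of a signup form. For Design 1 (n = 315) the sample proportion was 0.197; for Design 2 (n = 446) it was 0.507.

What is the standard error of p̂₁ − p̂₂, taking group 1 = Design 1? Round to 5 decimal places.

0.03260

The two standard errors are √(0.1970×0.8030/315) = 0.02241 and √(0.5070×0.4930/446) = 0.02367.
Because the samples are independent, SE_diff = √(0.02241² + 0.02367²) = 0.03260.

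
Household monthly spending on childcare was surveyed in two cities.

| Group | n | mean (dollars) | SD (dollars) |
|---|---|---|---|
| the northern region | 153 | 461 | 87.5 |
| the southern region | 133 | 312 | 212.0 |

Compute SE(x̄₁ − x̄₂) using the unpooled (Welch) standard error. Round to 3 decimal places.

19.697

SE₁ = s₁/√n₁ = 87.5/√153 = 7.0740; SE₂ = 212.0/√133 = 18.3827.
Independent samples, unequal variances: SE_diff = √(SE₁² + SE₂²) = √(50.041476 + 337.92365929) = 19.6968.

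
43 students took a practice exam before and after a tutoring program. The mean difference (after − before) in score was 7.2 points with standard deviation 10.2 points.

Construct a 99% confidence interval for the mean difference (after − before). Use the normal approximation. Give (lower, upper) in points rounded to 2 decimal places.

(3.19, 11.21)

This is a matched-pairs design, so SE = s_d/√n = 10.2/√43 = 1.5555.
Margin = 2.576 × 1.5555 = 4.0070; the interval is 7.2 ± 4.0070 = (3.19, 11.21).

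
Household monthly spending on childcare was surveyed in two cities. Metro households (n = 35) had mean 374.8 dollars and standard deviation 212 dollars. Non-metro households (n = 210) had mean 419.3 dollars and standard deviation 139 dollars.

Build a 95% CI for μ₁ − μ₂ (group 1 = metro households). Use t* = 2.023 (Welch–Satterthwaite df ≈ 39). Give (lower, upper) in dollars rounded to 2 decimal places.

(-119.55, 30.55)

Standard errors of each mean: 212/√35 = 35.8345 and 139/√210 = 9.5919.
SE(x̄₁ − x̄₂) = √(35.8345² + 9.5919²) = 37.0960 for independent samples with unequal variances.
With t* = 2.023, the margin is 2.023 × 37.0960 = 75.0452.
x̄₁ − x̄₂ = 374.8 − 419.3 = -44.5000; the interval is -44.5000 ± 75.0452 = (-119.55, 30.55).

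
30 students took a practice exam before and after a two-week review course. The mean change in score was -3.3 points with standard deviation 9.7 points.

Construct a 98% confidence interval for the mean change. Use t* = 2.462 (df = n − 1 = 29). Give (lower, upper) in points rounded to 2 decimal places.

Paired design: SE = s_d/√n = 9.7/√30 = 1.7710.
t* = 2.462; margin of error = 2.462 × 1.7710 = 4.3602.
-3.3 ± 4.3602 → (-7.66, 1.06).

(-7.66, 1.06)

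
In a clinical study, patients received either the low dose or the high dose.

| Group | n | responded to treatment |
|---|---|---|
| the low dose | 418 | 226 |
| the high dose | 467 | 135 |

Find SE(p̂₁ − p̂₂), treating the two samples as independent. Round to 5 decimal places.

0.03216

Sample proportions: 226/418 = 0.5407, 135/467 = 0.2891.
Each SE is √(p̂(1−p̂)/n): √(0.5407·0.4593/418) = 0.02437 and √(0.2891·0.7109/467) = 0.02098.
SE(p̂₁ − p̂₂) = √(SE₁² + SE₂²) = √(0.0005938969 + 0.0004401604) = 0.03216, since the two samples are independent.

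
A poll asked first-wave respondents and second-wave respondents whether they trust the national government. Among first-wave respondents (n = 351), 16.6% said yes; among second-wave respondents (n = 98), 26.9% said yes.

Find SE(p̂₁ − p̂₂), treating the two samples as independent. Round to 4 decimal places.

SE₁ = √(p̂₁(1−p̂₁)/n₁) = √(0.1660·0.8340/351) = 0.01986; SE₂ = √(0.2690·0.7310/98) = 0.04479.
Independent samples: SE of the difference = √(SE₁² + SE₂²) = √(0.0003944196 + 0.0020061441) = 0.04900.

0.0490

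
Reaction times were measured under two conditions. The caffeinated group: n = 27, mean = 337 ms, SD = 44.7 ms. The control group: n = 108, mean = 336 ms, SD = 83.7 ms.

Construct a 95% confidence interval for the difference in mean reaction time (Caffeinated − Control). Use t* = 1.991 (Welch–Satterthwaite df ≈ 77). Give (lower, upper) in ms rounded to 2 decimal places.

(-22.46, 24.46)

SE₁ = s₁/√n₁ = 44.7/√27 = 8.6025; SE₂ = 83.7/√108 = 8.0540.
Independent samples, unequal variances: SE_diff = √(SE₁² + SE₂²) = √(74.00300625 + 64.866916) = 11.7843.
t* = 1.991, so margin of error = 1.991 × 11.7843 = 23.4625.
Difference in means = 337 − 336 = 1.0000.
1.0000 ± 23.4625 → (-22.46, 24.46).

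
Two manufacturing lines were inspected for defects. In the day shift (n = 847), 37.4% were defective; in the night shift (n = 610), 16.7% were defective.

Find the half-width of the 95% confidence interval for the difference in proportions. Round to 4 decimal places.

0.0440

SE₁ = √(p̂₁(1−p̂₁)/n₁) = √(0.3740·0.6260/847) = 0.01663; SE₂ = √(0.1670·0.8330/610) = 0.01510.
Independent samples: SE of the difference = √(SE₁² + SE₂²) = √(0.0002765569 + 0.00022801) = 0.02246.
z* for 95% confidence is 1.960, so the margin of error is 1.960 × 0.02246 = 0.04402.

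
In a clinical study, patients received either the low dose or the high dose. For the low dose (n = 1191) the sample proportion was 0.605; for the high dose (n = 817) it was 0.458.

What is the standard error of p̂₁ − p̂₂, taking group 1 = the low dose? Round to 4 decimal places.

0.0225

SE₁ = √(p̂₁(1−p̂₁)/n₁) = √(0.6050·0.3950/1191) = 0.01417; SE₂ = √(0.4580·0.5420/817) = 0.01743.
Independent samples: SE of the difference = √(SE₁² + SE₂²) = √(0.0002007889 + 0.0003038049) = 0.02246.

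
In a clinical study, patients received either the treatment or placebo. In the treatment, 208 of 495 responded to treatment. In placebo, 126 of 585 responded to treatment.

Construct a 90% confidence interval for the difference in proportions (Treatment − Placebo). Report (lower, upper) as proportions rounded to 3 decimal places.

(0.159, 0.251)

First, p̂₁ = 208/495 = 0.4202; p̂₂ = 126/585 = 0.2154.
The two standard errors are √(0.4202×0.5798/495) = 0.02219 and √(0.2154×0.7846/585) = 0.01700.
Because the samples are independent, SE_diff = √(0.02219² + 0.01700²) = 0.02795.
Using z* = 1.645 for 90%, ME = 1.645 × 0.02795 = 0.04598.
p̂₁ − p̂₂ = 0.2048; interval 0.2048 ± 0.04598 gives (0.159, 0.251).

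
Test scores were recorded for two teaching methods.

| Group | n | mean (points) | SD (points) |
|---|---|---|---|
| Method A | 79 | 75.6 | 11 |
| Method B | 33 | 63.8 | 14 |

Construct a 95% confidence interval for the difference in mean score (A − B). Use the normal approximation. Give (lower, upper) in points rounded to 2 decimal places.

SE₁ = s₁/√n₁ = 11/√79 = 1.2376; SE₂ = 14/√33 = 2.4371.
Independent samples, unequal variances: SE_diff = √(SE₁² + SE₂²) = √(1.53165376 + 5.93945641) = 2.7333.
z* = 1.960, so margin of error = 1.960 × 2.7333 = 5.3573.
Difference in means = 75.6 − 63.8 = 11.8000.
11.8000 ± 5.3573 → (6.44, 17.16).

(6.44, 17.16)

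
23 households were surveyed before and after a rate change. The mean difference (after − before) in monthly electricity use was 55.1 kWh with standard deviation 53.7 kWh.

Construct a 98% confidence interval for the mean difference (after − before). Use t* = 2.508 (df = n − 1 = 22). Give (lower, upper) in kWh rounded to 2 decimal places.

Paired design: SE = s_d/√n = 53.7/√23 = 11.1972.
t* = 2.508; margin of error = 2.508 × 11.1972 = 28.0826.
55.1 ± 28.0826 → (27.02, 83.18).

(27.02, 83.18)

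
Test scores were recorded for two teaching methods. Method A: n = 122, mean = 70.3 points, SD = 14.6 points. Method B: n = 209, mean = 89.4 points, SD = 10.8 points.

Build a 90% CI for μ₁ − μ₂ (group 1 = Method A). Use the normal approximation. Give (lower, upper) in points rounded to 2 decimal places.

(-21.60, -16.60)

SE₁ = s₁/√n₁ = 14.6/√122 = 1.3218; SE₂ = 10.8/√209 = 0.7471.
Independent samples, unequal variances: SE_diff = √(SE₁² + SE₂²) = √(1.74715524 + 0.55815841) = 1.5183.
z* = 1.645, so margin of error = 1.645 × 1.5183 = 2.4976.
Difference in means = 70.3 − 89.4 = -19.1000.
-19.1000 ± 2.4976 → (-21.60, -16.60).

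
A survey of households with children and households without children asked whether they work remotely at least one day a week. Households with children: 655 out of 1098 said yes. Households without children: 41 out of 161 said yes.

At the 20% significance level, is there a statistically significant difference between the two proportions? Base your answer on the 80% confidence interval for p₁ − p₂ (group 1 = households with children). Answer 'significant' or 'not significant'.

significant

Sample proportions: 655/1098 = 0.5965, 41/161 = 0.2547.
Each SE is √(p̂(1−p̂)/n): √(0.5965·0.4035/1098) = 0.01481 and √(0.2547·0.7453/161) = 0.03434.
SE(p̂₁ − p̂₂) = √(SE₁² + SE₂²) = √(0.0002193361 + 0.0011792356) = 0.03740, since the two samples are independent.
At 80% confidence z* = 1.282; margin = 1.282 × 0.03740 = 0.04795.
The difference is 0.5965 − 0.2547 = 0.3418, so the interval is 0.3418 ± 0.04795 = (0.29385, 0.38975).
The interval (0.29385, 0.38975) does not contain 0, so the difference is significant.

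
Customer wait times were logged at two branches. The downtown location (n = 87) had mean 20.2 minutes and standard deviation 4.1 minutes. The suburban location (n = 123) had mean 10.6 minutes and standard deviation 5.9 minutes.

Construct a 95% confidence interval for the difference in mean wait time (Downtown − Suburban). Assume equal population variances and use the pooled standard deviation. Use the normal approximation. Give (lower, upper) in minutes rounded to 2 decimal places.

(8.16, 11.04)

Pooled variance s_p² = [86·4.1² + 122·5.9²] / (87+123−2) = 27.3677, so s_p = 5.2314.
SE_diff = s_p·√(1/n₁ + 1/n₂) = 5.2314·√(1/87 + 1/123) = 0.7329.
z* = 1.960; margin = 1.960 × 0.7329 = 1.4365.
Difference = 20.2 − 10.6 = 9.6000.
9.6000 ± 1.4365 → (8.16, 11.04).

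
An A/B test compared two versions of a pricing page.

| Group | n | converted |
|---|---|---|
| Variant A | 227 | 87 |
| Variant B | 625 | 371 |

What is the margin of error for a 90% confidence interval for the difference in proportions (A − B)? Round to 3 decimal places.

0.062

First, p̂₁ = 87/227 = 0.3833; p̂₂ = 371/625 = 0.5936.
The two standard errors are √(0.3833×0.6167/227) = 0.03227 and √(0.5936×0.4064/625) = 0.01965.
Because the samples are independent, SE_diff = √(0.03227² + 0.01965²) = 0.03778.
Using z* = 1.645 for 90%, ME = 1.645 × 0.03778 = 0.06215.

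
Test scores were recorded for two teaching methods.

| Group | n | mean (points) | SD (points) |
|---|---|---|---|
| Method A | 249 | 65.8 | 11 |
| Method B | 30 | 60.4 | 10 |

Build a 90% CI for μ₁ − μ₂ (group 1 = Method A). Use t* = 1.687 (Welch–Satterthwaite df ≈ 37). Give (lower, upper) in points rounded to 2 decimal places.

Standard errors of each mean: 11/√249 = 0.6971 and 10/√30 = 1.8257.
SE(x̄₁ − x̄₂) = √(0.6971² + 1.8257²) = 1.9543 for independent samples with unequal variances.
With t* = 1.687, the margin is 1.687 × 1.9543 = 3.2969.
x̄₁ − x̄₂ = 65.8 − 60.4 = 5.4000; the interval is 5.4000 ± 3.2969 = (2.10, 8.70).

(2.10, 8.70)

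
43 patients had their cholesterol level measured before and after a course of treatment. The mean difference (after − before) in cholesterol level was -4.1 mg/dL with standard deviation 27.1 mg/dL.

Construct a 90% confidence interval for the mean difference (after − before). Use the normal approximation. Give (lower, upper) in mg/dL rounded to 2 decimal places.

(-10.90, 2.70)

This is a matched-pairs design, so SE = s_d/√n = 27.1/√43 = 4.1327.
Margin = 1.645 × 4.1327 = 6.7983; the interval is -4.1 ± 6.7983 = (-10.90, 2.70).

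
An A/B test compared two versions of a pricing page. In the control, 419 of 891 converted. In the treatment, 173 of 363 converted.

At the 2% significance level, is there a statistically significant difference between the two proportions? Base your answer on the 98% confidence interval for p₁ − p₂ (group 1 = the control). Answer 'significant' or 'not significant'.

not significant

Sample proportions: 419/891 = 0.4703, 173/363 = 0.4766.
Each SE is √(p̂(1−p̂)/n): √(0.4703·0.5297/891) = 0.01672 and √(0.4766·0.5234/363) = 0.02621.
SE(p̂₁ − p̂₂) = √(SE₁² + SE₂²) = √(0.0002795584 + 0.0006869641) = 0.03109, since the two samples are independent.
At 98% confidence z* = 2.326; margin = 2.326 × 0.03109 = 0.07232.
The difference is 0.4703 − 0.4766 = -0.0063, so the interval is -0.0063 ± 0.07232 = (-0.07862, 0.06602).
The interval (-0.07862, 0.06602) contains 0, so the difference is not significant.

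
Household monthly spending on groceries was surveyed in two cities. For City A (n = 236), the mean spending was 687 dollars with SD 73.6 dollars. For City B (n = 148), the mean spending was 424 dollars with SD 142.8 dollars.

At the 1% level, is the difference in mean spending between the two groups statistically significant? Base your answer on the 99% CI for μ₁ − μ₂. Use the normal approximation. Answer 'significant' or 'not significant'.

Per-group SEs: s₁/√n₁ = 73.6/√236 = 4.7910, s₂/√n₂ = 142.8/√148 = 11.7381.
Unpooled SE of the difference: √(22.953681 + 137.78299161) = 12.6782.
Margin of error = z* · SE = 2.576 × 12.6782 = 32.6590.
x̄₁ − x̄₂ = 687 − 424 = 263.0000.
CI: 263.0000 ± 32.6590 = (230.3410, 295.6590).
The interval (230.3410, 295.6590) does not contain 0, so the difference is significant.

significant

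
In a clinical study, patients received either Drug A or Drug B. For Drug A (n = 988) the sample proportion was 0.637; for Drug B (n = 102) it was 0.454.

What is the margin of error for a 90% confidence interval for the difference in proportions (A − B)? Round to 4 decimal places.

The two standard errors are √(0.6370×0.3630/988) = 0.01530 and √(0.4540×0.5460/102) = 0.04930.
Because the samples are independent, SE_diff = √(0.01530² + 0.04930²) = 0.05162.
Using z* = 1.645 for 90%, ME = 1.645 × 0.05162 = 0.08491.

0.0849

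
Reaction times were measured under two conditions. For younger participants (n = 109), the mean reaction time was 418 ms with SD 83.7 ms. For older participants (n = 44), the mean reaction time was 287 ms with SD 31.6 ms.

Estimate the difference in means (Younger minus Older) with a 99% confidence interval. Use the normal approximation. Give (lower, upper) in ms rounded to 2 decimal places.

(106.98, 155.02)

Per-group SEs: s₁/√n₁ = 83.7/√109 = 8.0170, s₂/√n₂ = 31.6/√44 = 4.7639.
Unpooled SE of the difference: √(64.272289 + 22.69474321) = 9.3256.
Margin of error = z* · SE = 2.576 × 9.3256 = 24.0227.
x̄₁ − x̄₂ = 418 − 287 = 131.0000.
CI: 131.0000 ± 24.0227 = (106.98, 155.02).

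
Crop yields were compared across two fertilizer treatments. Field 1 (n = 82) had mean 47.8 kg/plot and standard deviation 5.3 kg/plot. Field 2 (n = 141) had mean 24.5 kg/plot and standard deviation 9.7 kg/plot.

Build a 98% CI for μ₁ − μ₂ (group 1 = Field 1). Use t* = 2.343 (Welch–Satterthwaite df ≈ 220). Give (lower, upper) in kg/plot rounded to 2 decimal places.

SE₁ = s₁/√n₁ = 5.3/√82 = 0.5853; SE₂ = 9.7/√141 = 0.8169.
Independent samples, unequal variances: SE_diff = √(SE₁² + SE₂²) = √(0.34257609 + 0.66732561) = 1.0049.
t* = 2.343, so margin of error = 2.343 × 1.0049 = 2.3545.
Difference in means = 47.8 − 24.5 = 23.3000.
23.3000 ± 2.3545 → (20.95, 25.65).

(20.95, 25.65)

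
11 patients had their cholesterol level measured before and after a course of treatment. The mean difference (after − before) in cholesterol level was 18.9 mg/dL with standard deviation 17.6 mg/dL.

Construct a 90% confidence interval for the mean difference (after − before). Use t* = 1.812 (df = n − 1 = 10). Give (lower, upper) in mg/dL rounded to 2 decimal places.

(9.28, 28.52)

Paired design: SE = s_d/√n = 17.6/√11 = 5.3066.
t* = 1.812; margin of error = 1.812 × 5.3066 = 9.6156.
18.9 ± 9.6156 → (9.28, 28.52).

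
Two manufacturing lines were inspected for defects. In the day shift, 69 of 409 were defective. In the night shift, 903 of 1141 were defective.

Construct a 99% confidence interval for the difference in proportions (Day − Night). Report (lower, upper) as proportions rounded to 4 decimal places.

First, p̂₁ = 69/409 = 0.1687; p̂₂ = 903/1141 = 0.7914.
The two standard errors are √(0.1687×0.8313/409) = 0.01852 and √(0.7914×0.2086/1141) = 0.01203.
Because the samples are independent, SE_diff = √(0.01852² + 0.01203²) = 0.02208.
Using z* = 2.576 for 99%, ME = 2.576 × 0.02208 = 0.05688.
p̂₁ − p̂₂ = -0.6227; interval -0.6227 ± 0.05688 gives (-0.6796, -0.5658).

(-0.6796, -0.5658)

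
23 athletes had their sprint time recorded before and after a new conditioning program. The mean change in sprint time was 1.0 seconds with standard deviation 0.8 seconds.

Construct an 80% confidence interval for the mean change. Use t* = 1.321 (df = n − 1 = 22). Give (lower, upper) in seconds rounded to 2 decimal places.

(0.78, 1.22)

Paired design: SE = s_d/√n = 0.8/√23 = 0.1668.
t* = 1.321; margin of error = 1.321 × 0.1668 = 0.2203.
1.0 ± 0.2203 → (0.78, 1.22).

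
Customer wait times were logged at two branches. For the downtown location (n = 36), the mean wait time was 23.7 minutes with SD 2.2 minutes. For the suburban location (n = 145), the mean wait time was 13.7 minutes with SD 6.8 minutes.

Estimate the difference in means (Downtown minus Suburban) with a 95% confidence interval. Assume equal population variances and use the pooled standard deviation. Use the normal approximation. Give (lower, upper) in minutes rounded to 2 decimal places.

s_p = √[((n₁−1)s₁² + (n₂−1)s₂²)/(n₁+n₂−2)] = √[(35·2.2² + 144·6.8²)/179] = 6.1762.
SE = 6.1762·√(1/36 + 1/145) = 1.1501.
With z* = 1.960, margin = 1.960 × 1.1501 = 2.2542.
x̄₁ − x̄₂ = 23.7 − 13.7 = 10.0000; interval 10.0000 ± 2.2542 = (7.75, 12.25).

(7.75, 12.25)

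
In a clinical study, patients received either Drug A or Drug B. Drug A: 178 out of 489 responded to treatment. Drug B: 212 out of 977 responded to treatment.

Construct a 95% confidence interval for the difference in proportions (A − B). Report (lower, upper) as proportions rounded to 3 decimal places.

(0.097, 0.197)

Sample proportions: 178/489 = 0.3640, 212/977 = 0.2170.
Each SE is √(p̂(1−p̂)/n): √(0.3640·0.6360/489) = 0.02176 and √(0.2170·0.7830/977) = 0.01319.
SE(p̂₁ − p̂₂) = √(SE₁² + SE₂²) = √(0.0004734976 + 0.0001739761) = 0.02545, since the two samples are independent.
At 95% confidence z* = 1.960; margin = 1.960 × 0.02545 = 0.04988.
The difference is 0.3640 − 0.2170 = 0.1470, so the interval is 0.1470 ± 0.04988 = (0.097, 0.197).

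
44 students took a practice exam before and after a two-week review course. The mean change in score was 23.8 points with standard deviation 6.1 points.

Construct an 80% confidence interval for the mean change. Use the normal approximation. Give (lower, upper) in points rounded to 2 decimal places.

(22.62, 24.98)

This is a matched-pairs design, so SE = s_d/√n = 6.1/√44 = 0.9196.
Margin = 1.282 × 0.9196 = 1.1789; the interval is 23.8 ± 1.1789 = (22.62, 24.98).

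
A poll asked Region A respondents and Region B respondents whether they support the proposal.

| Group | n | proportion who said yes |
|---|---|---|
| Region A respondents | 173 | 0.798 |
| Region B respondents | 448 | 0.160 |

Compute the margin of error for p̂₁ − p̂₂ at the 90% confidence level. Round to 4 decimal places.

SE₁ = √(p̂₁(1−p̂₁)/n₁) = √(0.7980·0.2020/173) = 0.03052; SE₂ = √(0.1600·0.8400/448) = 0.01732.
Independent samples: SE of the difference = √(SE₁² + SE₂²) = √(0.0009314704 + 0.0002999824) = 0.03509.
z* for 90% confidence is 1.645, so the margin of error is 1.645 × 0.03509 = 0.05772.

0.0577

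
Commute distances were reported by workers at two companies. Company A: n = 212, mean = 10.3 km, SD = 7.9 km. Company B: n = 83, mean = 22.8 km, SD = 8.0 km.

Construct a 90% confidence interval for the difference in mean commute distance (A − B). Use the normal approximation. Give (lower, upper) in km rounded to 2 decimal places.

(-14.20, -10.80)

Standard errors of each mean: 7.9/√212 = 0.5426 and 8.0/√83 = 0.8781.
SE(x̄₁ − x̄₂) = √(0.5426² + 0.8781²) = 1.0322 for independent samples with unequal variances.
With z* = 1.645, the margin is 1.645 × 1.0322 = 1.6980.
x̄₁ − x̄₂ = 10.3 − 22.8 = -12.5000; the interval is -12.5000 ± 1.6980 = (-14.20, -10.80).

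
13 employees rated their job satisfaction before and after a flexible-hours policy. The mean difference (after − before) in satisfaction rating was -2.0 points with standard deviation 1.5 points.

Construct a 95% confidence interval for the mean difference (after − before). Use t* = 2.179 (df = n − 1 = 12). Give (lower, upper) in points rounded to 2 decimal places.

(-2.91, -1.09)

This is a matched-pairs design, so SE = s_d/√n = 1.5/√13 = 0.4160.
Margin = 2.179 × 0.4160 = 0.9065; the interval is -2.0 ± 0.9065 = (-2.91, -1.09).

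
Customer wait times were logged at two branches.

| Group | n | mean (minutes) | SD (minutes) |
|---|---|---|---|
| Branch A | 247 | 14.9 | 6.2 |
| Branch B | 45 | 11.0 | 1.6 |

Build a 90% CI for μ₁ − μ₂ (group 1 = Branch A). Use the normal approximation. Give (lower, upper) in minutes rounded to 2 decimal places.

Standard errors of each mean: 6.2/√247 = 0.3945 and 1.6/√45 = 0.2385.
SE(x̄₁ − x̄₂) = √(0.3945² + 0.2385²) = 0.4610 for independent samples with unequal variances.
With z* = 1.645, the margin is 1.645 × 0.4610 = 0.7583.
x̄₁ − x̄₂ = 14.9 − 11.0 = 3.9000; the interval is 3.9000 ± 0.7583 = (3.14, 4.66).

(3.14, 4.66)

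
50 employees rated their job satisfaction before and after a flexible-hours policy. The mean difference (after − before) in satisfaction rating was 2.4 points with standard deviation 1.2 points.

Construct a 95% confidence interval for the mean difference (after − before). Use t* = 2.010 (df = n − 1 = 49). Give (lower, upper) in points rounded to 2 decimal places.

(2.06, 2.74)

Paired design: SE = s_d/√n = 1.2/√50 = 0.1697.
t* = 2.010; margin of error = 2.010 × 0.1697 = 0.3411.
2.4 ± 0.3411 → (2.06, 2.74).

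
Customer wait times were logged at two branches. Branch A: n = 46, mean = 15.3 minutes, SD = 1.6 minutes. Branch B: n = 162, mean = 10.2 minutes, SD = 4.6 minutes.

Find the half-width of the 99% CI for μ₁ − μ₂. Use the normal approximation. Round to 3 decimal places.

1.112

Standard errors of each mean: 1.6/√46 = 0.2359 and 4.6/√162 = 0.3614.
SE(x̄₁ − x̄₂) = √(0.2359² + 0.3614²) = 0.4316 for independent samples with unequal variances.
With z* = 2.576, the margin is 2.576 × 0.4316 = 1.1118.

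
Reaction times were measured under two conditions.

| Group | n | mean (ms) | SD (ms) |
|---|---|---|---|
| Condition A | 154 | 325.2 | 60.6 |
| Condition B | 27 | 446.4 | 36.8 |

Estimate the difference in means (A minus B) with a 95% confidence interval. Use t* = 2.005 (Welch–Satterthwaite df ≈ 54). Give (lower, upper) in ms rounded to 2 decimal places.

SE₁ = s₁/√n₁ = 60.6/√154 = 4.8833; SE₂ = 36.8/√27 = 7.0822.
Independent samples, unequal variances: SE_diff = √(SE₁² + SE₂²) = √(23.84661889 + 50.15755684) = 8.6026.
t* = 2.005, so margin of error = 2.005 × 8.6026 = 17.2482.
Difference in means = 325.2 − 446.4 = -121.2000.
-121.2000 ± 17.2482 → (-138.45, -103.95).

(-138.45, -103.95)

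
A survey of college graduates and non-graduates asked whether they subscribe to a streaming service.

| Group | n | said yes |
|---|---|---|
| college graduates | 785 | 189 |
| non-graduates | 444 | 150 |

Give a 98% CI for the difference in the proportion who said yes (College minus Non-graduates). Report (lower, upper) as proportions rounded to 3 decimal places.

p̂₁ = 189/785 = 0.2408 and p̂₂ = 150/444 = 0.3378.
SE₁ = √(p̂₁(1−p̂₁)/n₁) = √(0.2408·0.7592/785) = 0.01526; SE₂ = √(0.3378·0.6622/444) = 0.02245.
Independent samples: SE of the difference = √(SE₁² + SE₂²) = √(0.0002328676 + 0.0005040025) = 0.02715.
z* for 98% confidence is 2.326, so the margin of error is 2.326 × 0.02715 = 0.06315.
Point estimate p̂₁ − p̂₂ = 0.2408 − 0.3378 = -0.0970.
-0.0970 ± 0.06315 → (-0.160, -0.034).

(-0.160, -0.034)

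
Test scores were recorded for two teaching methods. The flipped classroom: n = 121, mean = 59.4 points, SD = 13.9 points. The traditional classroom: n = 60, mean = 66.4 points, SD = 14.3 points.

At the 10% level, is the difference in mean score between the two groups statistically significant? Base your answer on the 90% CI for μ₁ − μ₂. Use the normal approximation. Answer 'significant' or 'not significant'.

significant

Per-group SEs: s₁/√n₁ = 13.9/√121 = 1.2636, s₂/√n₂ = 14.3/√60 = 1.8461.
Unpooled SE of the difference: √(1.59668496 + 3.40808521) = 2.2371.
Margin of error = z* · SE = 1.645 × 2.2371 = 3.6800.
x̄₁ − x̄₂ = 59.4 − 66.4 = -7.0000.
CI: -7.0000 ± 3.6800 = (-10.6800, -3.3200).
The interval (-10.6800, -3.3200) does not contain 0, so the difference is significant.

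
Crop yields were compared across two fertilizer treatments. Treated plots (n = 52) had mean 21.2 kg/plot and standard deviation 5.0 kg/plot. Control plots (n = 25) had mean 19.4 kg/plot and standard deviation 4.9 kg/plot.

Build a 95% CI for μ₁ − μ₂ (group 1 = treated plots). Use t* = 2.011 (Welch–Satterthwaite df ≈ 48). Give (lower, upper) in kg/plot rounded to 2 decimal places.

Standard errors of each mean: 5.0/√52 = 0.6934 and 4.9/√25 = 0.9800.
SE(x̄₁ − x̄₂) = √(0.6934² + 0.9800²) = 1.2005 for independent samples with unequal variances.
With t* = 2.011, the margin is 2.011 × 1.2005 = 2.4142.
x̄₁ − x̄₂ = 21.2 − 19.4 = 1.8000; the interval is 1.8000 ± 2.4142 = (-0.61, 4.21).

(-0.61, 4.21)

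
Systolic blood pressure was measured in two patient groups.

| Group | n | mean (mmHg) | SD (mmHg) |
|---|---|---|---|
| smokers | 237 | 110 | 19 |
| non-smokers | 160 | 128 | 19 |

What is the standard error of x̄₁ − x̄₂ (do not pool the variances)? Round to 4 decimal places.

1.9441

Per-group SEs: s₁/√n₁ = 19/√237 = 1.2342, s₂/√n₂ = 19/√160 = 1.5021.
Unpooled SE of the difference: √(1.52324964 + 2.25630441) = 1.9441.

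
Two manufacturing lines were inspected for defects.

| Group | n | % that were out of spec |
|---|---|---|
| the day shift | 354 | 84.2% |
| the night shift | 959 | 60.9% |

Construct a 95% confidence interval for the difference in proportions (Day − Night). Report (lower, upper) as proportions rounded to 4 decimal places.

SE₁ = √(p̂₁(1−p̂₁)/n₁) = √(0.8420·0.1580/354) = 0.01939; SE₂ = √(0.6090·0.3910/959) = 0.01576.
Independent samples: SE of the difference = √(SE₁² + SE₂²) = √(0.0003759721 + 0.0002483776) = 0.02499.
z* for 95% confidence is 1.960, so the margin of error is 1.960 × 0.02499 = 0.04898.
Point estimate p̂₁ − p̂₂ = 0.8420 − 0.6090 = 0.2330.
0.2330 ± 0.04898 → (0.1840, 0.2820).

(0.1840, 0.2820)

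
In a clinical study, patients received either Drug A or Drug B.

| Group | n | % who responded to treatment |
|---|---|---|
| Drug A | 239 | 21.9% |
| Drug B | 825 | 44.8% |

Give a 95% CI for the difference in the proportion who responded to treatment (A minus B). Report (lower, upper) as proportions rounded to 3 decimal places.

Each SE is √(p̂(1−p̂)/n): √(0.2190·0.7810/239) = 0.02675 and √(0.4480·0.5520/825) = 0.01731.
SE(p̂₁ − p̂₂) = √(SE₁² + SE₂²) = √(0.0007155625 + 0.0002996361) = 0.03186, since the two samples are independent.
At 95% confidence z* = 1.960; margin = 1.960 × 0.03186 = 0.06245.
The difference is 0.2190 − 0.4480 = -0.2290, so the interval is -0.2290 ± 0.06245 = (-0.291, -0.167).

(-0.291, -0.167)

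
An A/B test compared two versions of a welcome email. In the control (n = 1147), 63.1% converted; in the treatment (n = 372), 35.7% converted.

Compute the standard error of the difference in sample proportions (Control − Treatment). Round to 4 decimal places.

The two standard errors are √(0.6310×0.3690/1147) = 0.01425 and √(0.3570×0.6430/372) = 0.02484.
Because the samples are independent, SE_diff = √(0.01425² + 0.02484²) = 0.02864.

0.0286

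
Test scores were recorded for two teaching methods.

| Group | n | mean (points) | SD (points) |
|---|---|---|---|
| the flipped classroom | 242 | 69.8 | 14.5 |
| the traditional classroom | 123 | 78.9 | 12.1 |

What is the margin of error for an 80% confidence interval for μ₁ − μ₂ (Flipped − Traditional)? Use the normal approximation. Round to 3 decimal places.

Per-group SEs: s₁/√n₁ = 14.5/√242 = 0.9321, s₂/√n₂ = 12.1/√123 = 1.0910.
Unpooled SE of the difference: √(0.86881041 + 1.190281) = 1.4350.
Margin of error = z* · SE = 1.282 × 1.4350 = 1.8397.

1.840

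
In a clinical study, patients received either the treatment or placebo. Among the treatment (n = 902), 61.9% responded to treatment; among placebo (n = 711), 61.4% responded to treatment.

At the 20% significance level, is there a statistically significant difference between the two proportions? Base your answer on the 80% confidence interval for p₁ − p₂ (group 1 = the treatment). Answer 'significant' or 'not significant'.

SE₁ = √(p̂₁(1−p̂₁)/n₁) = √(0.6190·0.3810/902) = 0.01617; SE₂ = √(0.6140·0.3860/711) = 0.01826.
Independent samples: SE of the difference = √(SE₁² + SE₂²) = √(0.0002614689 + 0.0003334276) = 0.02439.
z* for 80% confidence is 1.282, so the margin of error is 1.282 × 0.02439 = 0.03127.
Point estimate p̂₁ − p̂₂ = 0.6190 − 0.6140 = 0.0050.
0.0050 ± 0.03127 → (-0.02627, 0.03627).
The interval (-0.02627, 0.03627) contains 0, so the difference is not significant.

not significant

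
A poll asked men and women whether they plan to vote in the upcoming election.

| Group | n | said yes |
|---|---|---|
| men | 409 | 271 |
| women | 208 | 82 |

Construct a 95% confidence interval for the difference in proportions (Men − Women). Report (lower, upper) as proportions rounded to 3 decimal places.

(0.188, 0.349)

First, p̂₁ = 271/409 = 0.6626; p̂₂ = 82/208 = 0.3942.
The two standard errors are √(0.6626×0.3374/409) = 0.02338 and √(0.3942×0.6058/208) = 0.03388.
Because the samples are independent, SE_diff = √(0.02338² + 0.03388²) = 0.04116.
Using z* = 1.960 for 95%, ME = 1.960 × 0.04116 = 0.08067.
p̂₁ − p̂₂ = 0.2684; interval 0.2684 ± 0.08067 gives (0.188, 0.349).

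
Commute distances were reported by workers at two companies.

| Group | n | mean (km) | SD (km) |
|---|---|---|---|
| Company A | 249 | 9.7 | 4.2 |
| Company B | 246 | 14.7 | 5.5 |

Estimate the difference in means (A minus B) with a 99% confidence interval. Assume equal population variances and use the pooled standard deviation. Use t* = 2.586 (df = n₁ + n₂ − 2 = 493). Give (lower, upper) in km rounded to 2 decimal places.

(-6.14, -3.86)

s_p = √[((n₁−1)s₁² + (n₂−1)s₂²)/(n₁+n₂−2)] = √[(248·4.2² + 245·5.5²)/493] = 4.8894.
SE = 4.8894·√(1/249 + 1/246) = 0.4395.
With t* = 2.586, margin = 2.586 × 0.4395 = 1.1365.
x̄₁ − x̄₂ = 9.7 − 14.7 = -5.0000; interval -5.0000 ± 1.1365 = (-6.14, -3.86).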